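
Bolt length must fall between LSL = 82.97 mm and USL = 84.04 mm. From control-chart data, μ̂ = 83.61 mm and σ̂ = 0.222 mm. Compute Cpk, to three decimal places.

0.646

Cpu = (USL − μ̂) / (3σ̂) = (84.04 − 83.61) / (3 × 0.222) = 0.6456; Cpl = (μ̂ − LSL) / (3σ̂) = (83.61 − 82.97) / (3 × 0.222) = 0.9610; Cpk = min(Cpu, Cpl) = 0.6456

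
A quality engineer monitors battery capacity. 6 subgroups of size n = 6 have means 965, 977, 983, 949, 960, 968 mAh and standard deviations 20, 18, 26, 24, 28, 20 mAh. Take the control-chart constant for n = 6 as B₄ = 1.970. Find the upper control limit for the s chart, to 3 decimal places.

s̄ = (20 + 18 + 26 + 24 + 28 + 20) / 6 = 22.6667
UCL_s = B₄·s̄ = 1.970 × 22.6667 = 44.6533

44.653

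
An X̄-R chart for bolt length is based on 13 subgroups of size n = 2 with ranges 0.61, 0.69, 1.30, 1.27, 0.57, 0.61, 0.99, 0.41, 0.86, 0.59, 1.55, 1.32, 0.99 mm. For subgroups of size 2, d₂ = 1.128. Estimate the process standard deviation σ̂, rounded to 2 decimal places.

R̄ = (0.61 + 0.69 + 1.30 + 1.27 + 0.57 + 0.61 + 0.99 + 0.41 + 0.86 + 0.59 + 1.55 + 1.32 + 0.99) / 13 = 0.9046
σ̂ = R̄ / d₂ = 0.9046 / 1.128 = 0.8020

0.80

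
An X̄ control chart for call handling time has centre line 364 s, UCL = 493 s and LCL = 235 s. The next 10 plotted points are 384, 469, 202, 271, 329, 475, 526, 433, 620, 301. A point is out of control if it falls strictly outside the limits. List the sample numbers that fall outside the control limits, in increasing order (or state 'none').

3, 7, 9

Compare each point to [235, 493]: sample 3 = 202 < LCL; sample 7 = 526 > UCL; sample 9 = 620 > UCL.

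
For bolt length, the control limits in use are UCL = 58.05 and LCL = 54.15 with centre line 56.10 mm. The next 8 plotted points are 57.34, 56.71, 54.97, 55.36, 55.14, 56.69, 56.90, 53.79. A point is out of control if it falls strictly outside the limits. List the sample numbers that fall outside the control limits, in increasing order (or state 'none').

8

Compare each point to [54.15, 58.05]: sample 8 = 53.79 < LCL.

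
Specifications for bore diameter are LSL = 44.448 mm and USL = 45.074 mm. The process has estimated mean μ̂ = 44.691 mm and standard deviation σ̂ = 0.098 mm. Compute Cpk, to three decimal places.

Cpu = (USL − μ̂) / (3σ̂) = (45.074 − 44.691) / (3 × 0.098) = 1.3027; Cpl = (μ̂ − LSL) / (3σ̂) = (44.691 − 44.448) / (3 × 0.098) = 0.8265; Cpk = min(Cpu, Cpl) = 0.8265

0.827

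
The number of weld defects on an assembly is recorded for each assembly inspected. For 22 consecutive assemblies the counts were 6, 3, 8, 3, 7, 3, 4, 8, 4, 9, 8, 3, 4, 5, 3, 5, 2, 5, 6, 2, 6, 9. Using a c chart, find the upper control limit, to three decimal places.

c̄ = (6 + 3 + 8 + 3 + 7 + 3 + 4 + 8 + 4 + 9 + 8 + 3 + 4 + 5 + 3 + 5 + 2 + 5 + 6 + 2 + 6 + 9) / 22 = 113 / 22 = 5.1364
UCL = c̄ + 3√c̄ = 5.1364 + 3 × √5.1364 = 5.1364 + 3 × 2.2664 = 11.9354

11.935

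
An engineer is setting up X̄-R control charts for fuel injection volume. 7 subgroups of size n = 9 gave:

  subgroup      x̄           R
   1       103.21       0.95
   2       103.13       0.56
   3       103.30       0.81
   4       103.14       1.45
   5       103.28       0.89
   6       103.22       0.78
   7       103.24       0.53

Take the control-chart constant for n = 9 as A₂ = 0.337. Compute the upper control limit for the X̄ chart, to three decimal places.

X̄̄ = (103.21 + 103.13 + 103.30 + 103.14 + 103.28 + 103.22 + 103.24) / 7 = 722.5200 / 7 = 103.2171
R̄ = (0.95 + 0.56 + 0.81 + 1.45 + 0.89 + 0.78 + 0.53) / 7 = 5.9700 / 7 = 0.8529
UCL = X̄̄ + A₂·R̄ = 103.2171 + 0.337 × 0.8529 = 103.5046

103.505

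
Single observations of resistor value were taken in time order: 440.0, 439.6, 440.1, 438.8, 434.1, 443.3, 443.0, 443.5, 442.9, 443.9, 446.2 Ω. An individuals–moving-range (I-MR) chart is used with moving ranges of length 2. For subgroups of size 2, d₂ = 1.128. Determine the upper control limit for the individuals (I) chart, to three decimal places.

446.932

X̄ = (440.0 + 439.6 + 440.1 + 438.8 + 434.1 + 443.3 + 443.0 + 443.5 + 442.9 + 443.9 + 446.2) / 11 = 441.4000
Moving ranges: 0.4, 0.5, 1.3, 4.7, 9.2, 0.3, 0.5, 0.6, 1.0, 2.3; M̄R̄ = 20.8000 / 10 = 2.0800
UCL = X̄ + 3·M̄R̄/d₂ = 441.4000 + 3 × 2.0800 / 1.128 = 446.9319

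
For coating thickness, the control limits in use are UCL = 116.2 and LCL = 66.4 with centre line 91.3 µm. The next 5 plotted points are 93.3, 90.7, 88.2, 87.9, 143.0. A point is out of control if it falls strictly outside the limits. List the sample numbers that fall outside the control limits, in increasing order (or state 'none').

Compare each point to [66.4, 116.2]: sample 5 = 143.0 > UCL.

5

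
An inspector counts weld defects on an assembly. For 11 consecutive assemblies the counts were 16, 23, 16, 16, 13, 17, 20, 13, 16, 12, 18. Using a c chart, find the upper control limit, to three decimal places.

28.499

c̄ = (16 + 23 + 16 + 16 + 13 + 17 + 20 + 13 + 16 + 12 + 18) / 11 = 180 / 11 = 16.3636
UCL = c̄ + 3√c̄ = 16.3636 + 3 × √16.3636 = 16.3636 + 3 × 4.0452 = 28.4992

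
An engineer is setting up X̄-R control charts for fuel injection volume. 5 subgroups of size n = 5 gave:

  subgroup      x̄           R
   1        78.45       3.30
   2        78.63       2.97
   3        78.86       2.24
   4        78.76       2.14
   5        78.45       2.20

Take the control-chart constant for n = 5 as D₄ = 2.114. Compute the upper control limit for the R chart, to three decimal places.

5.433

R̄ = (3.30 + 2.97 + 2.24 + 2.14 + 2.20) / 5 = 12.8500 / 5 = 2.5700
UCL_R = D₄·R̄ = 2.114 × 2.5700 = 5.4330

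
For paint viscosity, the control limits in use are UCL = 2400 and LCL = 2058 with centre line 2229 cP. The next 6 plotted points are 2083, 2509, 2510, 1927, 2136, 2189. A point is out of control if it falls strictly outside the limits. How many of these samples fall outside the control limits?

Compare each point to [2058, 2400]: sample 2 = 2509 > UCL; sample 3 = 2510 > UCL; sample 4 = 1927 < LCL.

3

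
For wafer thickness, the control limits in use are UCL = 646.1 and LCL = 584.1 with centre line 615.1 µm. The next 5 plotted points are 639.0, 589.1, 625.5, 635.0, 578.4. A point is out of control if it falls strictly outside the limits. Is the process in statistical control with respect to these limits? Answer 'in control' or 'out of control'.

out of control

Compare each point to [584.1, 646.1]: sample 5 = 578.4 < LCL.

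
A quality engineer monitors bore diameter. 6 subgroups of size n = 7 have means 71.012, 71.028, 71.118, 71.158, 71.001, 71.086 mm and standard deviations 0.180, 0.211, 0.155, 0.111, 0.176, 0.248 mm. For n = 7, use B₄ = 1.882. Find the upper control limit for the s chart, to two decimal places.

s̄ = (0.180 + 0.211 + 0.155 + 0.111 + 0.176 + 0.248) / 6 = 0.1802
UCL_s = B₄·s̄ = 1.882 × 0.1802 = 0.3391

0.34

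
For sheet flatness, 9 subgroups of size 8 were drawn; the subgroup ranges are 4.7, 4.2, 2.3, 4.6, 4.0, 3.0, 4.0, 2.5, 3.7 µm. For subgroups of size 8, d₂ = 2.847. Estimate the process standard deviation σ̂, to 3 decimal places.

R̄ = (4.7 + 4.2 + 2.3 + 4.6 + 4.0 + 3.0 + 4.0 + 2.5 + 3.7) / 9 = 3.6667
σ̂ = R̄ / d₂ = 3.6667 / 2.847 = 1.2879

1.288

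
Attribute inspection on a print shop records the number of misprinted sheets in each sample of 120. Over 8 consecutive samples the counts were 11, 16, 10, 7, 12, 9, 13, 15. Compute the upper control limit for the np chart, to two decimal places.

p̄ = Σdᵢ / (k·n) = 93 / (8 × 120) = 0.09688
UCL = np̄ + 3·√(np̄(1−p̄)) = 11.6250 + 3 × √(11.6250×0.90312) = 11.6250 + 3 × 3.2402 = 21.3456

21.35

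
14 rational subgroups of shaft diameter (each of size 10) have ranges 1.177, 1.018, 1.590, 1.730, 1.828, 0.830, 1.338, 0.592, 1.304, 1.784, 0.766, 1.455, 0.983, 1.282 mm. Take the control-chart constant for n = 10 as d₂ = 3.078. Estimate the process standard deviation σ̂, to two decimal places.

0.41

R̄ = (1.177 + 1.018 + 1.590 + 1.730 + 1.828 + 0.830 + 1.338 + 0.592 + 1.304 + 1.784 + 0.766 + 1.455 + 0.983 + 1.282) / 14 = 1.2626
σ̂ = R̄ / d₂ = 1.2626 / 3.078 = 0.4102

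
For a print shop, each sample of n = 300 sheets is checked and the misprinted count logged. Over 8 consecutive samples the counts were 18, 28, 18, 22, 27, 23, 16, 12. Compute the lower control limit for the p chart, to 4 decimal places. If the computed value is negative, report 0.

p̄ = Σdᵢ / (k·n) = 164 / (8 × 300) = 0.06833
LCL = p̄ − 3·√(p̄(1−p̄)/n) = 0.06833 − 3 × 0.01457 = 0.02463

0.0246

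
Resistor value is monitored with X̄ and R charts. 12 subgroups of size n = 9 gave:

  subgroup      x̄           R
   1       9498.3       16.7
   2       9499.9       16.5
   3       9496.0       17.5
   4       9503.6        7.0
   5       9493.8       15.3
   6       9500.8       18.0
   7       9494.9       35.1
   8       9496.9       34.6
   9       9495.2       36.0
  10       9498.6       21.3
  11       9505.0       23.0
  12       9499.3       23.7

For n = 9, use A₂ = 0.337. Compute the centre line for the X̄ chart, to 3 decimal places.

9498.525

X̄̄ = (9498.3 + 9499.9 + 9496.0 + 9503.6 + 9493.8 + 9500.8 + 9494.9 + 9496.9 + 9495.2 + 9498.6 + 9505.0 + 9499.3) / 12 = 113982.3000 / 12 = 9498.5250
CL = X̄̄ = 9498.5250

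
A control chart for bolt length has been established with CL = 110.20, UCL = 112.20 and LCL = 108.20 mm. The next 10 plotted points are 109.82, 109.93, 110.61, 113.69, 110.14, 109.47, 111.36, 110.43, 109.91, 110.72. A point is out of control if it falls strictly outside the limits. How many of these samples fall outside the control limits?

Compare each point to [108.20, 112.20]: sample 4 = 113.69 > UCL.

1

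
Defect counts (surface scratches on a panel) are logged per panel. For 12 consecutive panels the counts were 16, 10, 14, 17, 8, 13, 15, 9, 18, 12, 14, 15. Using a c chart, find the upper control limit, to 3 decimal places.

24.405

c̄ = (16 + 10 + 14 + 17 + 8 + 13 + 15 + 9 + 18 + 12 + 14 + 15) / 12 = 161 / 12 = 13.4167
UCL = c̄ + 3√c̄ = 13.4167 + 3 × √13.4167 = 13.4167 + 3 × 3.6629 = 24.4053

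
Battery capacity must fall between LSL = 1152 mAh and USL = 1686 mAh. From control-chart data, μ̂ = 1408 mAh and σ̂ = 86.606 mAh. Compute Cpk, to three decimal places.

0.985

Cpu = (USL − μ̂) / (3σ̂) = (1686 − 1408) / (3 × 86.606) = 1.0700; Cpl = (μ̂ − LSL) / (3σ̂) = (1408 − 1152) / (3 × 86.606) = 0.9853; Cpk = min(Cpu, Cpl) = 0.9853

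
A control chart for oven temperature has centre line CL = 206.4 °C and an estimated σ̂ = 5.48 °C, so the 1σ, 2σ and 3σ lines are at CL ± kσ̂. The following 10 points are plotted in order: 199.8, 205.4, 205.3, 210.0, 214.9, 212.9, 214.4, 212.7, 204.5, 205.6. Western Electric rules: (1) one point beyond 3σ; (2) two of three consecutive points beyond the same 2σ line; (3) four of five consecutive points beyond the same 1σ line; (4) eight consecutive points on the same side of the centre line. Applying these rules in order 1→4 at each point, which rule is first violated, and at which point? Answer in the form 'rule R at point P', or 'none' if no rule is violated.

Zone of each point (C = within 1σ̂, B = 1σ̂–2σ̂, A = 2σ̂–3σ̂, * = beyond 3σ̂; sign = side of CL): 1:-B, 2:-C, 3:-C, 4:+C, 5:+B, 6:+B, 7:+B, 8:+B, 9:-C, 10:-C
Rule 3 (four of five consecutive points beyond the same 1σ limit) is satisfied at point 8.

rule 3 at point 8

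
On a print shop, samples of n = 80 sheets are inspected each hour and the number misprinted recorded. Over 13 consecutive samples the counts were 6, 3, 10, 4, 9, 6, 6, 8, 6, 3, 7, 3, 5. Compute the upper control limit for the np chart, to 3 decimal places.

12.830

p̄ = Σdᵢ / (k·n) = 76 / (13 × 80) = 0.07308
UCL = np̄ + 3·√(np̄(1−p̄)) = 5.8462 + 3 × √(5.8462×0.92692) = 5.8462 + 3 × 2.3279 = 12.8297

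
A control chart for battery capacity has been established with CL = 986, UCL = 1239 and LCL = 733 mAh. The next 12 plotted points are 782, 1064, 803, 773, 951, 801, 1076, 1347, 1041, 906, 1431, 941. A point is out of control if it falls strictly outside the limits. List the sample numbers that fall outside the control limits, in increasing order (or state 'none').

8, 11

Compare each point to [733, 1239]: sample 8 = 1347 > UCL; sample 11 = 1431 > UCL.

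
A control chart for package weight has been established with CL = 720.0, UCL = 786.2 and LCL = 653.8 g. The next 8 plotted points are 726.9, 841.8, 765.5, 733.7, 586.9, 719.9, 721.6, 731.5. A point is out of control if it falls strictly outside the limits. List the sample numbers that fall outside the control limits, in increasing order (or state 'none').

Compare each point to [653.8, 786.2]: sample 2 = 841.8 > UCL; sample 5 = 586.9 < LCL.

2, 5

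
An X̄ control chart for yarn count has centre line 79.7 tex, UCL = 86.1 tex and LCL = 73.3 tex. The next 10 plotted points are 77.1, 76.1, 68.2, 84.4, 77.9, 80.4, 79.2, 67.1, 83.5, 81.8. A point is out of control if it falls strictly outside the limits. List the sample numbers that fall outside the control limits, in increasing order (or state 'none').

3, 8

Compare each point to [73.3, 86.1]: sample 3 = 68.2 < LCL; sample 8 = 67.1 < LCL.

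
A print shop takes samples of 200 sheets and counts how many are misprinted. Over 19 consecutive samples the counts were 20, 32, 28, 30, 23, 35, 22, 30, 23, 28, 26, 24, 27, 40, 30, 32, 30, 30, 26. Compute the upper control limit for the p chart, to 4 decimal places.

p̄ = Σdᵢ / (k·n) = 536 / (19 × 200) = 0.14105
UCL = p̄ + 3·√(p̄(1−p̄)/n) = 0.14105 + 3 × √(0.14105×0.85895/200) = 0.14105 + 3 × 0.02461 = 0.21489

0.2149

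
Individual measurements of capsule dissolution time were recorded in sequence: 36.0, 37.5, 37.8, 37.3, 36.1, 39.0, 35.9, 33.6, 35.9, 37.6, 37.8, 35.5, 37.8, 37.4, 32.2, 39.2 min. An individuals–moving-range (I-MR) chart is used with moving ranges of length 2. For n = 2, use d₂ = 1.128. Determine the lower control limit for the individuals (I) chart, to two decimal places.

30.78

X̄ = (36.0 + 37.5 + 37.8 + 37.3 + 36.1 + 39.0 + 35.9 + 33.6 + 35.9 + 37.6 + 37.8 + 35.5 + 37.8 + 37.4 + 32.2 + 39.2) / 16 = 36.6625
Moving ranges: 1.5, 0.3, 0.5, 1.2, 2.9, 3.1, 2.3, 2.3, 1.7, 0.2, 2.3, 2.3, 0.4, 5.2, 7.0; M̄R̄ = 33.2000 / 15 = 2.2133
LCL = X̄ − 3·M̄R̄/d₂ = 36.6625 − 3 × 2.2133 / 1.128 = 30.7760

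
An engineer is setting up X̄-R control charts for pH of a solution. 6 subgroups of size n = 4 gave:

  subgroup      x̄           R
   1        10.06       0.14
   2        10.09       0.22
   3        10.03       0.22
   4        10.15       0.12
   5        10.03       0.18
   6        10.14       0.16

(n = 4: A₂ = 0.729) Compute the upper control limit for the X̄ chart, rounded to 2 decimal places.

X̄̄ = (10.06 + 10.09 + 10.03 + 10.15 + 10.03 + 10.14) / 6 = 60.5000 / 6 = 10.0833
R̄ = (0.14 + 0.22 + 0.22 + 0.12 + 0.18 + 0.16) / 6 = 1.0400 / 6 = 0.1733
UCL = X̄̄ + A₂·R̄ = 10.0833 + 0.729 × 0.1733 = 10.2097

10.21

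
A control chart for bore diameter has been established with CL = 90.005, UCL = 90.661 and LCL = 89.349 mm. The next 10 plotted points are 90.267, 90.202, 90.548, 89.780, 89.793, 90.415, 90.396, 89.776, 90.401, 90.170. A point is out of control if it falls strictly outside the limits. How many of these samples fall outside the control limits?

All 10 points lie within [89.349, 90.661].

0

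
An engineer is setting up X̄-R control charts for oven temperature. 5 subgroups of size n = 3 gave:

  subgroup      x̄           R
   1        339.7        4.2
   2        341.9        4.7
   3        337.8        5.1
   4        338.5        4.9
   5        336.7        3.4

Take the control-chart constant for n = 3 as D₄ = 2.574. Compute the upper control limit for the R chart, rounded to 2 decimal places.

11.48

R̄ = (4.2 + 4.7 + 5.1 + 4.9 + 3.4) / 5 = 22.3000 / 5 = 4.4600
UCL_R = D₄·R̄ = 2.574 × 4.4600 = 11.4800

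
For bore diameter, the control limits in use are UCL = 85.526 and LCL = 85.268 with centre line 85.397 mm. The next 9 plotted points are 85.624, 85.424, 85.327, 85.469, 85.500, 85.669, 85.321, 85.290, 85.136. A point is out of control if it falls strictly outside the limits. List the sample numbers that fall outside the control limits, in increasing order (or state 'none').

1, 6, 9

Compare each point to [85.268, 85.526]: sample 1 = 85.624 > UCL; sample 6 = 85.669 > UCL; sample 9 = 85.136 < LCL.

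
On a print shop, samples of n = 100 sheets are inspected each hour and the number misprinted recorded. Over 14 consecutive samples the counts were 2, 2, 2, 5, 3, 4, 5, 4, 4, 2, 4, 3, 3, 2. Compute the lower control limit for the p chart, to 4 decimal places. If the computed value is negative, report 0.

0.0000

p̄ = Σdᵢ / (k·n) = 45 / (14 × 100) = 0.03214
LCL = p̄ − 3·√(p̄(1−p̄)/n) = 0.03214 − 3 × 0.01764 = -0.02077 → 0 (negative, so LCL = 0)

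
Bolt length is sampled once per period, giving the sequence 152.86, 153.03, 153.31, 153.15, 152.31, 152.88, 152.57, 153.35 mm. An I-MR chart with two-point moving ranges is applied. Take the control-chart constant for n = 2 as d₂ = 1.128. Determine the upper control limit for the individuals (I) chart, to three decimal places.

X̄ = (152.86 + 153.03 + 153.31 + 153.15 + 152.31 + 152.88 + 152.57 + 153.35) / 8 = 152.9325
Moving ranges: 0.17, 0.28, 0.16, 0.84, 0.57, 0.31, 0.78; M̄R̄ = 3.1100 / 7 = 0.4443
UCL = X̄ + 3·M̄R̄/d₂ = 152.9325 + 3 × 0.4443 / 1.128 = 154.1141

154.114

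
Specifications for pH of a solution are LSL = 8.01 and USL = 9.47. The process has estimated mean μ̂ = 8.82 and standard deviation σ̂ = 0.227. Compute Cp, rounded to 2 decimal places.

Cp = (USL − LSL) / (6σ̂) = (9.47 − 8.01) / (6 × 0.227) = 1.4600 / 1.3620 = 1.0720

1.07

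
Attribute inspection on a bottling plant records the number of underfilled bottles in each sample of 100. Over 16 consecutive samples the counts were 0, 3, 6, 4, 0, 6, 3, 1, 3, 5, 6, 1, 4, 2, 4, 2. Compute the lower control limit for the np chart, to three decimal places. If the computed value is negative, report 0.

p̄ = Σdᵢ / (k·n) = 50 / (16 × 100) = 0.03125
LCL = np̄ − 3·√(np̄(1−p̄)) = 3.1250 − 3 × 1.7399 = -2.0948 → 0 (negative, so LCL = 0)

0.000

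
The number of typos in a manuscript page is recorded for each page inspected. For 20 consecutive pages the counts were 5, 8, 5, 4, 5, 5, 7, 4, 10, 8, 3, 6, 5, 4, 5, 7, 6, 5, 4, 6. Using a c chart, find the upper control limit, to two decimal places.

12.70

c̄ = (5 + 8 + 5 + 4 + 5 + 5 + 7 + 4 + 10 + 8 + 3 + 6 + 5 + 4 + 5 + 7 + 6 + 5 + 4 + 6) / 20 = 112 / 20 = 5.6000
UCL = c̄ + 3√c̄ = 5.6000 + 3 × √5.6000 = 5.6000 + 3 × 2.3664 = 12.6993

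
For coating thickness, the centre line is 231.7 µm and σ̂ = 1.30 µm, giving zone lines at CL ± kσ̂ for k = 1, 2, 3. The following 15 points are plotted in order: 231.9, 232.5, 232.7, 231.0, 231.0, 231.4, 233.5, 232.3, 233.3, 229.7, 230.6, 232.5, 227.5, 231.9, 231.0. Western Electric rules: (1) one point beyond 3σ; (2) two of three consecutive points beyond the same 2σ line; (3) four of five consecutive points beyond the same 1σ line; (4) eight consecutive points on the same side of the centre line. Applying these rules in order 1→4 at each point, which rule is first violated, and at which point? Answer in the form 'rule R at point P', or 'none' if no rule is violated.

rule 1 at point 13

Zone of each point (C = within 1σ̂, B = 1σ̂–2σ̂, A = 2σ̂–3σ̂, * = beyond 3σ̂; sign = side of CL): 1:+C, 2:+C, 3:+C, 4:-C, 5:-C, 6:-C, 7:+B, 8:+C, 9:+B, 10:-B, 11:-C, 12:+C, 13:-*, 14:+C, 15:-C
Rule 1 (one point beyond the 3σ limits) is satisfied at point 13.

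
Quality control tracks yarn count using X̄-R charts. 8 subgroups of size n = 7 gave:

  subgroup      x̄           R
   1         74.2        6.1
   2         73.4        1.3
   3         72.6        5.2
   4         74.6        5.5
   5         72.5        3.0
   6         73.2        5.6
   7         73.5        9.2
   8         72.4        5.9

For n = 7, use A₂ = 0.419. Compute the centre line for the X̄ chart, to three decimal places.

73.300

X̄̄ = (74.2 + 73.4 + 72.6 + 74.6 + 72.5 + 73.2 + 73.5 + 72.4) / 8 = 586.4000 / 8 = 73.3000
CL = X̄̄ = 73.3000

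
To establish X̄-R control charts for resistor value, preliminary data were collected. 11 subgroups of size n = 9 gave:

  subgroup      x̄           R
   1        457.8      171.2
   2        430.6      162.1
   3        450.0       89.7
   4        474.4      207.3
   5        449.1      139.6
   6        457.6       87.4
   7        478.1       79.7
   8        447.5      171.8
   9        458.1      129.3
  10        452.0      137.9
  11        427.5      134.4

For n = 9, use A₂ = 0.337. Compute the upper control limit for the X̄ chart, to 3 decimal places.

X̄̄ = (457.8 + 430.6 + 450.0 + 474.4 + 449.1 + 457.6 + 478.1 + 447.5 + 458.1 + 452.0 + 427.5) / 11 = 4982.7000 / 11 = 452.9727
R̄ = (171.2 + 162.1 + 89.7 + 207.3 + 139.6 + 87.4 + 79.7 + 171.8 + 129.3 + 137.9 + 134.4) / 11 = 1510.4000 / 11 = 137.3091
UCL = X̄̄ + A₂·R̄ = 452.9727 + 0.337 × 137.3091 = 499.2459

499.246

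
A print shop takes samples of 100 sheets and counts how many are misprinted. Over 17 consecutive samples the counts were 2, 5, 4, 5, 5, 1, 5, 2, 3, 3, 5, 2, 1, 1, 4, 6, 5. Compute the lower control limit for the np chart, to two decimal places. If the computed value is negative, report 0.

p̄ = Σdᵢ / (k·n) = 59 / (17 × 100) = 0.03471
LCL = np̄ − 3·√(np̄(1−p̄)) = 3.4706 − 3 × 1.8303 = -2.0204 → 0 (negative, so LCL = 0)

0.00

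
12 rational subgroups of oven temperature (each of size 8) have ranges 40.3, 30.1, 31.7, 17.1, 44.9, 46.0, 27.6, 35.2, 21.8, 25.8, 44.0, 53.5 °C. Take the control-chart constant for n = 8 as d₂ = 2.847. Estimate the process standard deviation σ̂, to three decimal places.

R̄ = (40.3 + 30.1 + 31.7 + 17.1 + 44.9 + 46.0 + 27.6 + 35.2 + 21.8 + 25.8 + 44.0 + 53.5) / 12 = 34.8333
σ̂ = R̄ / d₂ = 34.8333 / 2.847 = 12.2351

12.235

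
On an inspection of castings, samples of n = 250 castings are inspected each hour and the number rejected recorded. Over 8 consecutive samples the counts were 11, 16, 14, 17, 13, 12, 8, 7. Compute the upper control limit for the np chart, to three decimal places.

22.490

p̄ = Σdᵢ / (k·n) = 98 / (8 × 250) = 0.04900
UCL = np̄ + 3·√(np̄(1−p̄)) = 12.2500 + 3 × √(12.2500×0.95100) = 12.2500 + 3 × 3.4132 = 22.4895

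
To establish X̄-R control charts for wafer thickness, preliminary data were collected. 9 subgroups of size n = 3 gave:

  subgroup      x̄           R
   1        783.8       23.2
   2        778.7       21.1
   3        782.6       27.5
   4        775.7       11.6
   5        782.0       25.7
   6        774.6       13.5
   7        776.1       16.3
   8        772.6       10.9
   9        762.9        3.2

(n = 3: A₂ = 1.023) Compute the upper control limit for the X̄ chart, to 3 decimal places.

793.947

X̄̄ = (783.8 + 778.7 + 782.6 + 775.7 + 782.0 + 774.6 + 776.1 + 772.6 + 762.9) / 9 = 6989.0000 / 9 = 776.5556
R̄ = (23.2 + 21.1 + 27.5 + 11.6 + 25.7 + 13.5 + 16.3 + 10.9 + 3.2) / 9 = 153.0000 / 9 = 17.0000
UCL = X̄̄ + A₂·R̄ = 776.5556 + 1.023 × 17.0000 = 793.9466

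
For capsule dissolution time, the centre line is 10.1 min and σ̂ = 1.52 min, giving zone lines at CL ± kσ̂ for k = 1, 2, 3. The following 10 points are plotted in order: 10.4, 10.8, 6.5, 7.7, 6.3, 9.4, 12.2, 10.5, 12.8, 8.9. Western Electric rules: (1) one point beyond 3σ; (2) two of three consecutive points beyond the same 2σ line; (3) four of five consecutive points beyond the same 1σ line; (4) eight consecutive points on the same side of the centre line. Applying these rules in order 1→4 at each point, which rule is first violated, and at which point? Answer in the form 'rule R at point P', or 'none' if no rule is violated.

Zone of each point (C = within 1σ̂, B = 1σ̂–2σ̂, A = 2σ̂–3σ̂, * = beyond 3σ̂; sign = side of CL): 1:+C, 2:+C, 3:-A, 4:-B, 5:-A, 6:-C, 7:+B, 8:+C, 9:+B, 10:-C
Rule 2 (two of three consecutive points beyond the same 2σ limit) is satisfied at point 5.

rule 2 at point 5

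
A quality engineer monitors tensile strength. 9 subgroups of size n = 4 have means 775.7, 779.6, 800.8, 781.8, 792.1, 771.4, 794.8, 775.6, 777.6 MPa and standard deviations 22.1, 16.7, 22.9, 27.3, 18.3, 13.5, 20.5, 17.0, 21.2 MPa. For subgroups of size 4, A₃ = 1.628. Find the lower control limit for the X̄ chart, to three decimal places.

X̄̄ = (775.7 + 779.6 + 800.8 + 781.8 + 792.1 + 771.4 + 794.8 + 775.6 + 777.6) / 9 = 783.2667
s̄ = (22.1 + 16.7 + 22.9 + 27.3 + 18.3 + 13.5 + 20.5 + 17.0 + 21.2) / 9 = 19.9444
LCL = X̄̄ − A₃·s̄ = 783.2667 − 1.628 × 19.9444 = 750.7971

750.797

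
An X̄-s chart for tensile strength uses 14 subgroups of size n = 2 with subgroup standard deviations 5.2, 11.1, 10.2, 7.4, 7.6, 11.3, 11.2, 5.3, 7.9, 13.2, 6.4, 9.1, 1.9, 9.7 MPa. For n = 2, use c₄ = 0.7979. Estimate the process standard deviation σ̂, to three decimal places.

10.519

s̄ = (5.2 + 11.1 + 10.2 + 7.4 + 7.6 + 11.3 + 11.2 + 5.3 + 7.9 + 13.2 + 6.4 + 9.1 + 1.9 + 9.7) / 14 = 8.3929
σ̂ = s̄ / c₄ = 8.3929 / 0.7979 = 10.5187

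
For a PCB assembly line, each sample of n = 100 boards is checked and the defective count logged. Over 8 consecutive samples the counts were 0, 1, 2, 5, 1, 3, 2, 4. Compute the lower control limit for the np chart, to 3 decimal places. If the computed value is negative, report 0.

0.000

p̄ = Σdᵢ / (k·n) = 18 / (8 × 100) = 0.02250
LCL = np̄ − 3·√(np̄(1−p̄)) = 2.2500 − 3 × 1.4830 = -2.1991 → 0 (negative, so LCL = 0)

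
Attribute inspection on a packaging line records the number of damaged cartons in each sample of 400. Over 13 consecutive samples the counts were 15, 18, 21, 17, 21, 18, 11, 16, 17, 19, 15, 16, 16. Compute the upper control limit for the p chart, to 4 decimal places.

0.0725

p̄ = Σdᵢ / (k·n) = 220 / (13 × 400) = 0.04231
UCL = p̄ + 3·√(p̄(1−p̄)/n) = 0.04231 + 3 × √(0.04231×0.95769/400) = 0.04231 + 3 × 0.01006 = 0.07250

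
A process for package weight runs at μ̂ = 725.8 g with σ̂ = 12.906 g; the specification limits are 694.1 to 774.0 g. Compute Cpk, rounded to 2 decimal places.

Cpu = (USL − μ̂) / (3σ̂) = (774.0 − 725.8) / (3 × 12.906) = 1.2449; Cpl = (μ̂ − LSL) / (3σ̂) = (725.8 − 694.1) / (3 × 12.906) = 0.8187; Cpk = min(Cpu, Cpl) = 0.8187

0.82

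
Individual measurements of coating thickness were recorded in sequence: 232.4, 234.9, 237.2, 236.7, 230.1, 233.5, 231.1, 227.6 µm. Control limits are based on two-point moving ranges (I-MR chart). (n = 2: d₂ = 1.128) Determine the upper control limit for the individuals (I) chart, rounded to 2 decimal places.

X̄ = (232.4 + 234.9 + 237.2 + 236.7 + 230.1 + 233.5 + 231.1 + 227.6) / 8 = 232.9375
Moving ranges: 2.5, 2.3, 0.5, 6.6, 3.4, 2.4, 3.5; M̄R̄ = 21.2000 / 7 = 3.0286
UCL = X̄ + 3·M̄R̄/d₂ = 232.9375 + 3 × 3.0286 / 1.128 = 240.9922

240.99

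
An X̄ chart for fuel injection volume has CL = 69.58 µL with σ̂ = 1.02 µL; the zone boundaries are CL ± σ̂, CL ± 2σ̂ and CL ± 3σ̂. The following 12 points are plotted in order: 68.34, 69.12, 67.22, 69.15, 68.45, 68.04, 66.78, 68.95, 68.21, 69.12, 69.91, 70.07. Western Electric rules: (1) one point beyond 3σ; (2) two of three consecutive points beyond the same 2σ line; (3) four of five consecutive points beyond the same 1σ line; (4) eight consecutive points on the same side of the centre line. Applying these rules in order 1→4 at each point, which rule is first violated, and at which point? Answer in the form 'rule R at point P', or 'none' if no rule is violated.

rule 3 at point 7

Zone of each point (C = within 1σ̂, B = 1σ̂–2σ̂, A = 2σ̂–3σ̂, * = beyond 3σ̂; sign = side of CL): 1:-B, 2:-C, 3:-A, 4:-C, 5:-B, 6:-B, 7:-A, 8:-C, 9:-B, 10:-C, 11:+C, 12:+C
Rule 3 (four of five consecutive points beyond the same 1σ limit) is satisfied at point 7.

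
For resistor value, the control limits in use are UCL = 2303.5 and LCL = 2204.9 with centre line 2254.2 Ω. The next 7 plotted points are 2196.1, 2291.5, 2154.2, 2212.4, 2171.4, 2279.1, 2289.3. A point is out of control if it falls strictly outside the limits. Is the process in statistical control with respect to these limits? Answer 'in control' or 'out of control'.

Compare each point to [2204.9, 2303.5]: sample 1 = 2196.1 < LCL; sample 3 = 2154.2 < LCL; sample 5 = 2171.4 < LCL.

out of control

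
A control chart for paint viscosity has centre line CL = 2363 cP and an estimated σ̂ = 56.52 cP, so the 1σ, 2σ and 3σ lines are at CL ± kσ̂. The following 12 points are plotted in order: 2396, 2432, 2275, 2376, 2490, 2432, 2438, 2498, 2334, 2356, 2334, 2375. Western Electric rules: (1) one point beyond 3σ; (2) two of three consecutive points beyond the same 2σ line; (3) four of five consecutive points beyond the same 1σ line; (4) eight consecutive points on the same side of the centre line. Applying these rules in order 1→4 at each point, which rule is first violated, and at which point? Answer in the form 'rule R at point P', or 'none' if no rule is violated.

Zone of each point (C = within 1σ̂, B = 1σ̂–2σ̂, A = 2σ̂–3σ̂, * = beyond 3σ̂; sign = side of CL): 1:+C, 2:+B, 3:-B, 4:+C, 5:+A, 6:+B, 7:+B, 8:+A, 9:-C, 10:-C, 11:-C, 12:+C
Rule 3 (four of five consecutive points beyond the same 1σ limit) is satisfied at point 8.

rule 3 at point 8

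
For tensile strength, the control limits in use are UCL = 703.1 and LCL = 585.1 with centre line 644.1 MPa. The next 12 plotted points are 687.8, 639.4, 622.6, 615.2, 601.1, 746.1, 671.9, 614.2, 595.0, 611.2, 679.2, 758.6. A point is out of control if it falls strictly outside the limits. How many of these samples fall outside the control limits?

2

Compare each point to [585.1, 703.1]: sample 6 = 746.1 > UCL; sample 12 = 758.6 > UCL.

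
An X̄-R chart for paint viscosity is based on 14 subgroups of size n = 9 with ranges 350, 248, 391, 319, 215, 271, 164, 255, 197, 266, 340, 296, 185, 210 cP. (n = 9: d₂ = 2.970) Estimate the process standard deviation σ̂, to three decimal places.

89.153

R̄ = (350 + 248 + 391 + 319 + 215 + 271 + 164 + 255 + 197 + 266 + 340 + 296 + 185 + 210) / 14 = 264.7857
σ̂ = R̄ / d₂ = 264.7857 / 2.970 = 89.1534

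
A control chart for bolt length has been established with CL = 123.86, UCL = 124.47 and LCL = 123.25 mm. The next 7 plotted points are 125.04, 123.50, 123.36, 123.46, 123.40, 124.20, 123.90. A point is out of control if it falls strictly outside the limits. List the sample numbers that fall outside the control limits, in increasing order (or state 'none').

Compare each point to [123.25, 124.47]: sample 1 = 125.04 > UCL.

1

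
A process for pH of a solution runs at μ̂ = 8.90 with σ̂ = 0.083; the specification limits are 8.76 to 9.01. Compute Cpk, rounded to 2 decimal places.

Cpu = (USL − μ̂) / (3σ̂) = (9.01 − 8.90) / (3 × 0.083) = 0.4418; Cpl = (μ̂ − LSL) / (3σ̂) = (8.90 − 8.76) / (3 × 0.083) = 0.5622; Cpk = min(Cpu, Cpl) = 0.4418

0.44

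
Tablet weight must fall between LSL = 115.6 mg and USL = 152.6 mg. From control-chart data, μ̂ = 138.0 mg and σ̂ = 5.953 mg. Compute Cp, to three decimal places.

1.036

Cp = (USL − LSL) / (6σ̂) = (152.6 − 115.6) / (6 × 5.953) = 37.0000 / 35.7180 = 1.0359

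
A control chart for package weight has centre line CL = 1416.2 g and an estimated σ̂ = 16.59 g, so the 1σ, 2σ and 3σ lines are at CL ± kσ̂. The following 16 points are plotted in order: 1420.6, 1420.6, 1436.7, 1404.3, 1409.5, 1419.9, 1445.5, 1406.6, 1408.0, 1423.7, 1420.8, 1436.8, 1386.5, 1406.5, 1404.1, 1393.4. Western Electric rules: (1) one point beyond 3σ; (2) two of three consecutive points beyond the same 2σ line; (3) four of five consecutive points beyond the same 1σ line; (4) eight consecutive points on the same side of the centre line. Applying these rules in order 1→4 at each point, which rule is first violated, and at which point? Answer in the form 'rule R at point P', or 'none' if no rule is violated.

none

Zone of each point (C = within 1σ̂, B = 1σ̂–2σ̂, A = 2σ̂–3σ̂, * = beyond 3σ̂; sign = side of CL): 1:+C, 2:+C, 3:+B, 4:-C, 5:-C, 6:+C, 7:+B, 8:-C, 9:-C, 10:+C, 11:+C, 12:+B, 13:-B, 14:-C, 15:-C, 16:-B
No rule fires across all 16 points.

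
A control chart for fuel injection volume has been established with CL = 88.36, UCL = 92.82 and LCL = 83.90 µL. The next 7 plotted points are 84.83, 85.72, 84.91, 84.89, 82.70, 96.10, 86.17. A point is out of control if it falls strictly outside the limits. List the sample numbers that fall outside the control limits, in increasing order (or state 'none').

5, 6

Compare each point to [83.90, 92.82]: sample 5 = 82.70 < LCL; sample 6 = 96.10 > UCL.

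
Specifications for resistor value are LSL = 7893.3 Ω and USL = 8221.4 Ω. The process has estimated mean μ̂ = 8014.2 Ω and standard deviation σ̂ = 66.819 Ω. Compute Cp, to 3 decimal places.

0.818

Cp = (USL − LSL) / (6σ̂) = (8221.4 − 7893.3) / (6 × 66.819) = 328.1000 / 400.9140 = 0.8184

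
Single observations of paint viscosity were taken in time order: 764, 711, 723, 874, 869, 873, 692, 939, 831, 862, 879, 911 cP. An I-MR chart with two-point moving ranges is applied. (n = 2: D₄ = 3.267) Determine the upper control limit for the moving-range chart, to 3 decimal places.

249.777

Moving ranges: 53, 12, 151, 5, 4, 181, 247, 108, 31, 17, 32; M̄R̄ = 841.0000 / 11 = 76.4545
UCL_MR = D₄·M̄R̄ = 3.267 × 76.4545 = 249.7770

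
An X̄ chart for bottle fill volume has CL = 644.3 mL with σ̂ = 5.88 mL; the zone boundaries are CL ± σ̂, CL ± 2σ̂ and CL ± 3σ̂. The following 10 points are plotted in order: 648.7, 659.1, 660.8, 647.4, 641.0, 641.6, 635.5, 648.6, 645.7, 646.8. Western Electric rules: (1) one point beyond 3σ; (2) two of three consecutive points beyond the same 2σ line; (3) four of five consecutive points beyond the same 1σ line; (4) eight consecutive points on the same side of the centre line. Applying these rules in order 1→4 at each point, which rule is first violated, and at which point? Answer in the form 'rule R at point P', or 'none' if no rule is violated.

Zone of each point (C = within 1σ̂, B = 1σ̂–2σ̂, A = 2σ̂–3σ̂, * = beyond 3σ̂; sign = side of CL): 1:+C, 2:+A, 3:+A, 4:+C, 5:-C, 6:-C, 7:-B, 8:+C, 9:+C, 10:+C
Rule 2 (two of three consecutive points beyond the same 2σ limit) is satisfied at point 3.

rule 2 at point 3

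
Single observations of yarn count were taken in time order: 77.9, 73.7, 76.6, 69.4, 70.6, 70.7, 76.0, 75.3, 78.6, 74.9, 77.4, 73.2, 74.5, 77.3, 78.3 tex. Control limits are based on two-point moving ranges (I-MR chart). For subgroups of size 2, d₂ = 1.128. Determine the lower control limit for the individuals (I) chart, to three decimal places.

X̄ = (77.9 + 73.7 + 76.6 + 69.4 + 70.6 + 70.7 + 76.0 + 75.3 + 78.6 + 74.9 + 77.4 + 73.2 + 74.5 + 77.3 + 78.3) / 15 = 74.9600
Moving ranges: 4.2, 2.9, 7.2, 1.2, 0.1, 5.3, 0.7, 3.3, 3.7, 2.5, 4.2, 1.3, 2.8, 1.0; M̄R̄ = 40.4000 / 14 = 2.8857
LCL = X̄ − 3·M̄R̄/d₂ = 74.9600 − 3 × 2.8857 / 1.128 = 67.2852

67.285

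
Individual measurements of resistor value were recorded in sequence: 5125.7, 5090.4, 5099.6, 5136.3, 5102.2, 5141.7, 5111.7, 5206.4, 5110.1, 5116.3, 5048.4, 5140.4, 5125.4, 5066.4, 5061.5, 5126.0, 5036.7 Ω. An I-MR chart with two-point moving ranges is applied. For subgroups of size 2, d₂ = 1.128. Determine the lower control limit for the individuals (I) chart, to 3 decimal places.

4979.785

X̄ = (5125.7 + 5090.4 + 5099.6 + 5136.3 + 5102.2 + 5141.7 + 5111.7 + 5206.4 + 5110.1 + 5116.3 + 5048.4 + 5140.4 + 5125.4 + 5066.4 + 5061.5 + 5126.0 + 5036.7) / 17 = 5108.5412
Moving ranges: 35.3, 9.2, 36.7, 34.1, 39.5, 30.0, 94.7, 96.3, 6.2, 67.9, 92.0, 15.0, 59.0, 4.9, 64.5, 89.3; M̄R̄ = 774.6000 / 16 = 48.4125
LCL = X̄ − 3·M̄R̄/d₂ = 5108.5412 − 3 × 48.4125 / 1.128 = 4979.7845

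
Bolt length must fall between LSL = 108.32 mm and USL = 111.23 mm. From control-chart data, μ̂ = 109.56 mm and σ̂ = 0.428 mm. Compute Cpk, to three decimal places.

0.966

Cpu = (USL − μ̂) / (3σ̂) = (111.23 − 109.56) / (3 × 0.428) = 1.3006; Cpl = (μ̂ − LSL) / (3σ̂) = (109.56 − 108.32) / (3 × 0.428) = 0.9657; Cpk = min(Cpu, Cpl) = 0.9657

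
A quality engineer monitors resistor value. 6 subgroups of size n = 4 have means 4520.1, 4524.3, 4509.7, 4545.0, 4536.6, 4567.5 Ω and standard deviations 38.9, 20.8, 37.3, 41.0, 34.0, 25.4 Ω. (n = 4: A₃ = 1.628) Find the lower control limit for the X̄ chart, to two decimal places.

X̄̄ = (4520.1 + 4524.3 + 4509.7 + 4545.0 + 4536.6 + 4567.5) / 6 = 4533.8667
s̄ = (38.9 + 20.8 + 37.3 + 41.0 + 34.0 + 25.4) / 6 = 32.9000
LCL = X̄̄ − A₃·s̄ = 4533.8667 − 1.628 × 32.9000 = 4480.3055

4480.31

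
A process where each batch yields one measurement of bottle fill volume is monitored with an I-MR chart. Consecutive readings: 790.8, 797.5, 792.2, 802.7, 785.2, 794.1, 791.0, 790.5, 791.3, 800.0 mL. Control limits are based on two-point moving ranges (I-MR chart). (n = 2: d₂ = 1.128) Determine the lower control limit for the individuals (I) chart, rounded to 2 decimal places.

775.21

X̄ = (790.8 + 797.5 + 792.2 + 802.7 + 785.2 + 794.1 + 791.0 + 790.5 + 791.3 + 800.0) / 10 = 793.5300
Moving ranges: 6.7, 5.3, 10.5, 17.5, 8.9, 3.1, 0.5, 0.8, 8.7; M̄R̄ = 62.0000 / 9 = 6.8889
LCL = X̄ − 3·M̄R̄/d₂ = 793.5300 − 3 × 6.8889 / 1.128 = 775.2085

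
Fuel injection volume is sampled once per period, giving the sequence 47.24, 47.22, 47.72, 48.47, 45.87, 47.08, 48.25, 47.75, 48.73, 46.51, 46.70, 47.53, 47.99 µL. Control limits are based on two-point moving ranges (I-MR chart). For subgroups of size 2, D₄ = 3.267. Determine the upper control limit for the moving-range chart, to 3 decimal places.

3.112

Moving ranges: 0.02, 0.50, 0.75, 2.60, 1.21, 1.17, 0.50, 0.98, 2.22, 0.19, 0.83, 0.46; M̄R̄ = 11.4300 / 12 = 0.9525
UCL_MR = D₄·M̄R̄ = 3.267 × 0.9525 = 3.1118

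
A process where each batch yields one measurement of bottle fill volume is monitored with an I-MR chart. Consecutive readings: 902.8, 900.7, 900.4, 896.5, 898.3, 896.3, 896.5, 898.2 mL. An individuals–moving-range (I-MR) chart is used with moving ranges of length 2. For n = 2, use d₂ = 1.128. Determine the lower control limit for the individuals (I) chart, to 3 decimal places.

894.153

X̄ = (902.8 + 900.7 + 900.4 + 896.5 + 898.3 + 896.3 + 896.5 + 898.2) / 8 = 898.7125
Moving ranges: 2.1, 0.3, 3.9, 1.8, 2.0, 0.2, 1.7; M̄R̄ = 12.0000 / 7 = 1.7143
LCL = X̄ − 3·M̄R̄/d₂ = 898.7125 − 3 × 1.7143 / 1.128 = 894.1532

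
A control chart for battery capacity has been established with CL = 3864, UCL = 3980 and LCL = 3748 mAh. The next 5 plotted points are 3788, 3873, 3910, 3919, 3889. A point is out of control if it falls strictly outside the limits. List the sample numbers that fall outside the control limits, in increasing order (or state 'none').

none

All 5 points lie within [3748, 3980].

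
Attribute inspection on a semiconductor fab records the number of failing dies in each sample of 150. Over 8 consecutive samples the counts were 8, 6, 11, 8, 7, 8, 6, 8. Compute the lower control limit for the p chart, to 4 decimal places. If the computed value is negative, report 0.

p̄ = Σdᵢ / (k·n) = 62 / (8 × 150) = 0.05167
LCL = p̄ − 3·√(p̄(1−p̄)/n) = 0.05167 − 3 × 0.01807 = -0.00255 → 0 (negative, so LCL = 0)

0.0000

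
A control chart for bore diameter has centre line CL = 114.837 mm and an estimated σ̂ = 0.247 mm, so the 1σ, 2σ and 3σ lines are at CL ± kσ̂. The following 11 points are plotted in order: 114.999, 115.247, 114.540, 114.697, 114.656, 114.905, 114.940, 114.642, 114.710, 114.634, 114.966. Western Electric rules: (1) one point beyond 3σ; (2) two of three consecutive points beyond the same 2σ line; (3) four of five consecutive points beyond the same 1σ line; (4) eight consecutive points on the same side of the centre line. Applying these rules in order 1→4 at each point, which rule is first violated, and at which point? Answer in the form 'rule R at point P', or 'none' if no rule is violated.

Zone of each point (C = within 1σ̂, B = 1σ̂–2σ̂, A = 2σ̂–3σ̂, * = beyond 3σ̂; sign = side of CL): 1:+C, 2:+B, 3:-B, 4:-C, 5:-C, 6:+C, 7:+C, 8:-C, 9:-C, 10:-C, 11:+C
No rule fires across all 11 points.

none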